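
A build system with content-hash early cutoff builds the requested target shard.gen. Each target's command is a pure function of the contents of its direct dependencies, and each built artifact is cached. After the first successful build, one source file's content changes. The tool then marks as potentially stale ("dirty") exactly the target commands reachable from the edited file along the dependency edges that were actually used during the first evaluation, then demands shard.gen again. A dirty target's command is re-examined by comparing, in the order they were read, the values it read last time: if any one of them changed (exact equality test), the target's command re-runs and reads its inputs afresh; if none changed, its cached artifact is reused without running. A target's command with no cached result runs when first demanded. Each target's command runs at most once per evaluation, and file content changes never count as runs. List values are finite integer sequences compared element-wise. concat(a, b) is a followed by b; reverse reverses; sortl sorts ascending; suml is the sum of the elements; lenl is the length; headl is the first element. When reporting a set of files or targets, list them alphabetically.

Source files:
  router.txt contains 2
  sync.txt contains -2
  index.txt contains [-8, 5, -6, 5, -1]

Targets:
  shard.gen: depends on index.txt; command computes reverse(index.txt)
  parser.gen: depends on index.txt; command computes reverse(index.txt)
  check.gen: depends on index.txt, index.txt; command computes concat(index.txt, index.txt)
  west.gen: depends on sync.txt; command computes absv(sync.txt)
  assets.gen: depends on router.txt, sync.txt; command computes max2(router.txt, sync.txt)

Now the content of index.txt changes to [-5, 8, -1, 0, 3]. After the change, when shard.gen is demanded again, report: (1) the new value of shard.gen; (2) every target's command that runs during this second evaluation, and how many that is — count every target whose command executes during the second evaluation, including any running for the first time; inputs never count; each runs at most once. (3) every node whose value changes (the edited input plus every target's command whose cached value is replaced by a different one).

New value of shard.gen: [3, 0, -1, 8, -5].
Target commands that run: shard.gen — 1 in total.
Values that change: index.txt, shard.gen.

First evaluation (everything demanded from the output):
  shard.gen = reverse([-8, 5, -6, 5, -1]) = [-1, 5, -6, 5, -8]

Propagation after the edit:
  shard.gen: runs — index.txt [-8, 5, -6, 5, -1]->[-5, 8, -1, 0, 3]; result [3, 0, -1, 8, -5].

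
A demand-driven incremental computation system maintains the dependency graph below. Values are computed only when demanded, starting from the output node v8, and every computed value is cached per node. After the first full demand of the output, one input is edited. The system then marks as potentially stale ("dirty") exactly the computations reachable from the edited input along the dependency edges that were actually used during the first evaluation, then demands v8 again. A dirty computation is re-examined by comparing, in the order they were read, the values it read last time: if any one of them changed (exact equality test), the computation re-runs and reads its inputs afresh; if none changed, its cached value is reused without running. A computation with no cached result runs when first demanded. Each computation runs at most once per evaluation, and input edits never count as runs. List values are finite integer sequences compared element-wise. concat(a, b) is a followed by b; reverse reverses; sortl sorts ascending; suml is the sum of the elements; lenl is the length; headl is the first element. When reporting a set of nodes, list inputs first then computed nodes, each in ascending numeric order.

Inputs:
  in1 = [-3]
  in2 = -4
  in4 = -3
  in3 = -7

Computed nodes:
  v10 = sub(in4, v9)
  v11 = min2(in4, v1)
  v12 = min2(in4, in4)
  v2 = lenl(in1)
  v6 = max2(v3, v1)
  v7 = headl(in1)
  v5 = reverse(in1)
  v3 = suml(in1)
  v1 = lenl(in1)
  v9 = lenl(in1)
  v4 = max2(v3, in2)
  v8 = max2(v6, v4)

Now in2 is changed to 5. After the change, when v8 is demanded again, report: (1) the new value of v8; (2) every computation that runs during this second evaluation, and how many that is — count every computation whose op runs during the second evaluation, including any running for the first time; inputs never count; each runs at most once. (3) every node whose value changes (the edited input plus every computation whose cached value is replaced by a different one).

New value of v8: 5.
Computations that run: v4, v8 — 2 in total.
Values that change: in2, v4, v8.

First evaluation (everything demanded from the output):
  v1 = lenl([-3]) = 1
  v3 = suml([-3]) = -3
  v4 = max2(-3, -4) = -3
  v6 = max2(-3, 1) = 1
  v8 = max2(1, -3) = 1

Propagation after the edit:
  v4: runs — in2 -4->5; result 5.
  v8: runs — v4 -3->5; result 5.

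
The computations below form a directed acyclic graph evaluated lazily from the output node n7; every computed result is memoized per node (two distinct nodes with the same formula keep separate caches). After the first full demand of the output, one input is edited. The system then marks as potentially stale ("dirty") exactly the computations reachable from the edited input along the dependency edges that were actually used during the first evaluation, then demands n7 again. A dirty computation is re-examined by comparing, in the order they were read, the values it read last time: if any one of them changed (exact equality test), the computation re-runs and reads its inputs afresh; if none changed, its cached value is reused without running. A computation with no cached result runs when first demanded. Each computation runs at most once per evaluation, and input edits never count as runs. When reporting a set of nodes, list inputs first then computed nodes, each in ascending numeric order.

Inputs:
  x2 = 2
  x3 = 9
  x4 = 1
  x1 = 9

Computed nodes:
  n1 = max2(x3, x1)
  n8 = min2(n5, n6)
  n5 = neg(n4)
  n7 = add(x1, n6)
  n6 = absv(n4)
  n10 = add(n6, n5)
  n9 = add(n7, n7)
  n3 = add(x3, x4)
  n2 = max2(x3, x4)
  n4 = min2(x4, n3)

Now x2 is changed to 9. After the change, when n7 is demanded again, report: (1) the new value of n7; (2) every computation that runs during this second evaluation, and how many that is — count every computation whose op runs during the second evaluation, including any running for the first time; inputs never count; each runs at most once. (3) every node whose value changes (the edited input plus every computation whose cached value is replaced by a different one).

First demand of the output computes:
  n3 = add(9, 1) = 10
  n4 = min2(1, 10) = 1
  n6 = absv(1) = 1
  n7 = add(9, 1) = 10

After the edit, cleaning proceeds:
  no node depends on x2 at all; the second demand re-runs nothing.

Note the shortcut — nothing in the graph depends on x2 at all, so no recomputation happens.

Demanding n7 again yields 10.
0 computations run: none.
The nodes whose values change: x2.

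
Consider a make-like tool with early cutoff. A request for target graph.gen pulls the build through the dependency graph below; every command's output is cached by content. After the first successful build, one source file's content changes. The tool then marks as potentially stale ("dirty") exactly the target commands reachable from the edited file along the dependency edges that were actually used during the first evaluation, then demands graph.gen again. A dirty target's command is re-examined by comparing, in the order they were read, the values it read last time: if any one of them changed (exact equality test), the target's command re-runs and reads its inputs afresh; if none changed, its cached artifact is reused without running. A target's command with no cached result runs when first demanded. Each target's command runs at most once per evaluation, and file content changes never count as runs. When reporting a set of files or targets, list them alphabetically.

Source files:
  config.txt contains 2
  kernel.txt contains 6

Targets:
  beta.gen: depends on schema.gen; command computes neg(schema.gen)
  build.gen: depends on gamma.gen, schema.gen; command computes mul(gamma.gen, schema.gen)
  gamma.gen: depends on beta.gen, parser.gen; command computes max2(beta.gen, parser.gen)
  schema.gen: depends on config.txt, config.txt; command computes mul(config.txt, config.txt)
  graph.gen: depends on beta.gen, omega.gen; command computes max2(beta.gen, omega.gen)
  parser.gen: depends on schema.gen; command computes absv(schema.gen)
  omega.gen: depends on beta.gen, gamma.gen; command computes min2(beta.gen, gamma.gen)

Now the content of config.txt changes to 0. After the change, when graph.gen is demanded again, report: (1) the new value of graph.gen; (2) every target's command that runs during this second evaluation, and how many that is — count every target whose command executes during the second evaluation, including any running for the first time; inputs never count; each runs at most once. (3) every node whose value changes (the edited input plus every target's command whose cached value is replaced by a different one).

First demand of the output computes:
  schema.gen = mul(2, 2) = 4
  beta.gen = neg(4) = -4
  parser.gen = absv(4) = 4
  gamma.gen = max2(-4, 4) = 4
  omega.gen = min2(-4, 4) = -4
  graph.gen = max2(-4, -4) = -4

After the edit, cleaning proceeds:
  schema.gen: a read changed (config.txt 2->0; config.txt 2->0) — executes, giving 0.
  beta.gen: a read changed (schema.gen 4->0) — executes, giving 0.
  parser.gen: a read changed (schema.gen 4->0) — executes, giving 0.
  gamma.gen: a read changed (beta.gen -4->0; parser.gen 4->0) — executes, giving 0.
  omega.gen: a read changed (beta.gen -4->0; gamma.gen 4->0) — executes, giving 0.
  graph.gen: a read changed (beta.gen -4->0; omega.gen -4->0) — executes, giving 0.

Demanding graph.gen again yields 0.
6 target commands run: beta.gen, gamma.gen, graph.gen, omega.gen, parser.gen, schema.gen.
The nodes whose values change: beta.gen, config.txt, gamma.gen, graph.gen, omega.gen, parser.gen, schema.gen.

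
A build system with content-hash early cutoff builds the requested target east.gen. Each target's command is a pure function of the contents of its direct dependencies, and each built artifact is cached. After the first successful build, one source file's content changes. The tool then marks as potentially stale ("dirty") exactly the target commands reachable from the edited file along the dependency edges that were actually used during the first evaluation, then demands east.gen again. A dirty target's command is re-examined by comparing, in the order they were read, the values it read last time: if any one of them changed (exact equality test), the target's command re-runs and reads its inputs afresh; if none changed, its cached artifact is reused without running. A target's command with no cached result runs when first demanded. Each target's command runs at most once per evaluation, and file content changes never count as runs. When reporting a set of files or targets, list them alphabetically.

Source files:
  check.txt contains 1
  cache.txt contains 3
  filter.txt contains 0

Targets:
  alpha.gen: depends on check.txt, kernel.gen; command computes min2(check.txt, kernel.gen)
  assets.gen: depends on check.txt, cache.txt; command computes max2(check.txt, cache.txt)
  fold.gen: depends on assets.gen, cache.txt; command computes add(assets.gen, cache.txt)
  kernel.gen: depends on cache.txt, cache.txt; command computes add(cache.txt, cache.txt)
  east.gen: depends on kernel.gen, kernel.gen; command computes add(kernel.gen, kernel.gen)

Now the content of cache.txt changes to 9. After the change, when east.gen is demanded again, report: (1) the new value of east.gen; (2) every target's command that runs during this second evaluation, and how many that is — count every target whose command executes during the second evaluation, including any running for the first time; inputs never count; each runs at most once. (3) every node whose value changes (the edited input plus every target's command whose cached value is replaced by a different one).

New value of east.gen: 36.
Target commands that run: east.gen, kernel.gen — 2 in total.
Values that change: cache.txt, east.gen, kernel.gen.

First evaluation (everything demanded from the output):
  kernel.gen = add(3, 3) = 6
  east.gen = add(6, 6) = 12

Propagation after the edit:
  kernel.gen: runs — cache.txt 3->9; cache.txt 3->9; result 18.
  east.gen: runs — kernel.gen 6->18; kernel.gen 6->18; result 36.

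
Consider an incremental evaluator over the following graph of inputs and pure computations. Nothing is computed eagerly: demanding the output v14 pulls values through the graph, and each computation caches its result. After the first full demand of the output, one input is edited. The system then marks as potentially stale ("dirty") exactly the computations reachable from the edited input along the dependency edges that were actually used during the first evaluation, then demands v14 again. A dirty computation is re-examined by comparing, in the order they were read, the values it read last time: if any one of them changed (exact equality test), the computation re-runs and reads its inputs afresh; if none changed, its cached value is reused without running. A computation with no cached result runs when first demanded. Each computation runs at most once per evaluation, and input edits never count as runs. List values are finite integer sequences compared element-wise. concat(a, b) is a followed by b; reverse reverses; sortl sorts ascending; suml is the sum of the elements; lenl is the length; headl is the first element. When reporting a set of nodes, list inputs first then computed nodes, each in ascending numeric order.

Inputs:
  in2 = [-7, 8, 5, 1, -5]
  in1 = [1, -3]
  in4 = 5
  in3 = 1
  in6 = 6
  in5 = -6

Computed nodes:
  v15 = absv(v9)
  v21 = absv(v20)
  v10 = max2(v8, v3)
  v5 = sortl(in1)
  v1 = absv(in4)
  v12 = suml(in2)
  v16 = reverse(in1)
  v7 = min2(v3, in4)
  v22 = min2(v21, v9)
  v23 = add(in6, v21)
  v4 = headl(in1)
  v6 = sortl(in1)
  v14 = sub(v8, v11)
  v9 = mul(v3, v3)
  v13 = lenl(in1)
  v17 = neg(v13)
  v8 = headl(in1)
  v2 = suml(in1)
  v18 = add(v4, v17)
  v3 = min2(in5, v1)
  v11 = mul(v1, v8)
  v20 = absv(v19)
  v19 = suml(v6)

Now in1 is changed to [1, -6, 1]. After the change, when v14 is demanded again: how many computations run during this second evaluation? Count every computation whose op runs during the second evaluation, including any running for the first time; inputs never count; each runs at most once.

Initial pass — values computed on the first demand:
  v1 = absv(5) = 5
  v8 = headl([1, -3]) = 1
  v11 = mul(5, 1) = 5
  v14 = sub(1, 5) = -4

Second demand — change propagation:
  v8: re-runs because in1 [1, -3]->[1, -6, 1]; new result 1 (unchanged).
  v11: re-examined; everything it read last time is the same (v1 unchanged, v8 unchanged) — cache 5 kept, no run.
  v14: re-examined; everything it read last time is the same (v8 unchanged, v11 unchanged) — cache -4 kept, no run.

The important point: v8 recomputes to an identical value, and the output ends up unchanged.

Run set: v8 (1 run).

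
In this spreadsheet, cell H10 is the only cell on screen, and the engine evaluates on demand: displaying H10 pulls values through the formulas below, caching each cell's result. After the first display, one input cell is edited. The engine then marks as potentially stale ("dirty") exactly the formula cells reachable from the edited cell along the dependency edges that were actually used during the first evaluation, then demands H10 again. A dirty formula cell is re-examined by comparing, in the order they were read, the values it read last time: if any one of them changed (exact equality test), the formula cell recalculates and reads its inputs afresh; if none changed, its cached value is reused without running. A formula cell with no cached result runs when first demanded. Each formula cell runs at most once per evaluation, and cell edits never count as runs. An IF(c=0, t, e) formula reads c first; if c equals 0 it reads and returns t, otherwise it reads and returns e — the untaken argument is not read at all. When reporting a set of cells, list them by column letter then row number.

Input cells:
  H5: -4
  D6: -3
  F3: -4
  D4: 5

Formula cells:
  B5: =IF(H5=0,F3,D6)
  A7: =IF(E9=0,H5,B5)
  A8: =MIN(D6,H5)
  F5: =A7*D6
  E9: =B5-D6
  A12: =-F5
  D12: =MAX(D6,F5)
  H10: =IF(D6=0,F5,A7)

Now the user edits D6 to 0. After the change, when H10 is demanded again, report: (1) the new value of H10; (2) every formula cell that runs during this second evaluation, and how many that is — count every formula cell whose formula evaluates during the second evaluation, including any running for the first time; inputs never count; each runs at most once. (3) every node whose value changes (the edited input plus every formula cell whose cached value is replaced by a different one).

H10 now evaluates to 0.
Run set: B5, E9, F5, H10 (4 run).
Changed values: B5, D6, H10.
The important point: the flipped condition pulls in fresh nodes; F5 runs for the first time.

Initial pass — values computed on the first demand:
  B5 = IF(H5=0: H5=-4 -> else branch D6) = -3
  E9 = -3 - -3 = 0
  A7 = IF(E9=0: E9=0 -> then branch H5) = -4
  H10 = IF(D6=0: D6=-3 -> else branch A7) = -4

Second demand — change propagation:
  B5: re-runs because D6 -3->0; new result 0.
  E9: re-runs because B5 -3->0; D6 -3->0; new result 0 (unchanged).
  A7: re-examined; everything it read last time is the same (E9 unchanged, H5 unchanged) — cache -4 kept, no run.
  F5: newly demanded (no cache) — executes and yields 0.
  H10: re-runs because D6 -3->0; new result 0.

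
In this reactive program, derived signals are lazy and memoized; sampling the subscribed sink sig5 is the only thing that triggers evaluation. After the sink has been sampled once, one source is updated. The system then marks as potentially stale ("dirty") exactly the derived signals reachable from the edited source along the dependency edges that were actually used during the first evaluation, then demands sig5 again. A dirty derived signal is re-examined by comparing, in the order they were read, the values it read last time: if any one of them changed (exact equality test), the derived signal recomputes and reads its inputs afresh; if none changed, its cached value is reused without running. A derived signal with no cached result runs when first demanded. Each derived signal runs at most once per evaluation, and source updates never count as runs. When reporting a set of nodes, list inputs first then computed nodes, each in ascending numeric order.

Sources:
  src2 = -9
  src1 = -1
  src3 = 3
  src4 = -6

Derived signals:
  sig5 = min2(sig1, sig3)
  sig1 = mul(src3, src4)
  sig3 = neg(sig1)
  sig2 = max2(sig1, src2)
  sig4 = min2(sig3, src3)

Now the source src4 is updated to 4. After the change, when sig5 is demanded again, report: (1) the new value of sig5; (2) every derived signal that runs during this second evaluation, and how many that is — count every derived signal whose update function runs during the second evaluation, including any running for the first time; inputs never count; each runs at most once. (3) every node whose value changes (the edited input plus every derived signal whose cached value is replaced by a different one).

First demand of the output computes:
  sig1 = mul(3, -6) = -18
  sig3 = neg(-18) = 18
  sig5 = min2(-18, 18) = -18

After the edit, cleaning proceeds:
  sig1: a read changed (src4 -6->4) — executes, giving 12.
  sig3: a read changed (sig1 -18->12) — executes, giving -12.
  sig5: a read changed (sig1 -18->12; sig3 18->-12) — executes, giving -12.

Demanding sig5 again yields -12.
3 derived signals run: sig1, sig3, sig5.
The nodes whose values change: src4, sig1, sig3, sig5.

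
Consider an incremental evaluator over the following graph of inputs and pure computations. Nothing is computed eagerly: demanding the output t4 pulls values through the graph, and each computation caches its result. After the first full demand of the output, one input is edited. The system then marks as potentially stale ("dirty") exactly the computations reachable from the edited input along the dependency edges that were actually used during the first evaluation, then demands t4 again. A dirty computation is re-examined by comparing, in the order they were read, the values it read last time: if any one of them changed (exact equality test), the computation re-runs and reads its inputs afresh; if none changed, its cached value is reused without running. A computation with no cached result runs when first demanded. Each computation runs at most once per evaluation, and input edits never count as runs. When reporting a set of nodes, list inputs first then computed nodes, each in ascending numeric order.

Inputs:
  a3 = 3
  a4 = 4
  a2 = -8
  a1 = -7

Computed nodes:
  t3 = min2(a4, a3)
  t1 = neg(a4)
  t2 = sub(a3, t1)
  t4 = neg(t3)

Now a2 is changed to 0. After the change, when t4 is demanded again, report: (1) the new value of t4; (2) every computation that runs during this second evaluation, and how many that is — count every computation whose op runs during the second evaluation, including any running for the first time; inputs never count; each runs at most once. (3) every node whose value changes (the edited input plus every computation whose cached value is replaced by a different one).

Initial pass — values computed on the first demand:
  t3 = min2(4, 3) = 3
  t4 = neg(3) = -3

Second demand — change propagation:
  no demanded computation ever read a2, so the edit dirties nothing and nothing runs.

The important point: nothing the output needs ever reads a2, so the edit is invisible to it.

t4 now evaluates to -3.
Run set: none (0 run).
Changed values: a2.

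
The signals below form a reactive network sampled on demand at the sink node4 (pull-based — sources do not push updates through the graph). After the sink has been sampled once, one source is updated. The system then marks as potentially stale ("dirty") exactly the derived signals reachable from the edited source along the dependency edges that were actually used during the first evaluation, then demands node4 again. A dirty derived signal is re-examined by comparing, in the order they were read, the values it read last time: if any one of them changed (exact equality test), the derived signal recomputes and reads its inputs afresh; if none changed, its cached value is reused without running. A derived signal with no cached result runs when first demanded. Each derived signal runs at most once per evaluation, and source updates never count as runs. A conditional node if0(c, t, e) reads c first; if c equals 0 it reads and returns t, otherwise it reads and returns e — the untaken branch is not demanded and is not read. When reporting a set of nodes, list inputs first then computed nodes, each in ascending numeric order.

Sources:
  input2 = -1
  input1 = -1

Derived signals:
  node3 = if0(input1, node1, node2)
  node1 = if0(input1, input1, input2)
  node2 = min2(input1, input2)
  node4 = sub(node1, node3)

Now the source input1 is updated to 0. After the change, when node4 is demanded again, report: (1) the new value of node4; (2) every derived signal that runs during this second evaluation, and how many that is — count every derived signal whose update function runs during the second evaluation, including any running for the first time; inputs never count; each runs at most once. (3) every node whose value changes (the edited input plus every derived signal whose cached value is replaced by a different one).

Initial pass — values computed on the first demand:
  node1 = if0(input1=-1 -> else branch input2) = -1
  node2 = min2(-1, -1) = -1
  node3 = if0(input1=-1 -> else branch node2) = -1
  node4 = sub(-1, -1) = 0

Second demand — change propagation:
  node1: re-runs because input1 -1->0; new result 0.
  node2: dirty yet unreached — the second evaluation never asks for it.
  node3: re-runs because input1 -1->0; new result 0.
  node4: re-runs because node1 -1->0; node3 -1->0; new result 0 (unchanged).

The important point: the flipped condition redirects demand; node2 is left stale, never re-checked.

node4 now evaluates to 0.
Run set: node1, node3, node4 (3 run).
Changed values: input1, node1, node3.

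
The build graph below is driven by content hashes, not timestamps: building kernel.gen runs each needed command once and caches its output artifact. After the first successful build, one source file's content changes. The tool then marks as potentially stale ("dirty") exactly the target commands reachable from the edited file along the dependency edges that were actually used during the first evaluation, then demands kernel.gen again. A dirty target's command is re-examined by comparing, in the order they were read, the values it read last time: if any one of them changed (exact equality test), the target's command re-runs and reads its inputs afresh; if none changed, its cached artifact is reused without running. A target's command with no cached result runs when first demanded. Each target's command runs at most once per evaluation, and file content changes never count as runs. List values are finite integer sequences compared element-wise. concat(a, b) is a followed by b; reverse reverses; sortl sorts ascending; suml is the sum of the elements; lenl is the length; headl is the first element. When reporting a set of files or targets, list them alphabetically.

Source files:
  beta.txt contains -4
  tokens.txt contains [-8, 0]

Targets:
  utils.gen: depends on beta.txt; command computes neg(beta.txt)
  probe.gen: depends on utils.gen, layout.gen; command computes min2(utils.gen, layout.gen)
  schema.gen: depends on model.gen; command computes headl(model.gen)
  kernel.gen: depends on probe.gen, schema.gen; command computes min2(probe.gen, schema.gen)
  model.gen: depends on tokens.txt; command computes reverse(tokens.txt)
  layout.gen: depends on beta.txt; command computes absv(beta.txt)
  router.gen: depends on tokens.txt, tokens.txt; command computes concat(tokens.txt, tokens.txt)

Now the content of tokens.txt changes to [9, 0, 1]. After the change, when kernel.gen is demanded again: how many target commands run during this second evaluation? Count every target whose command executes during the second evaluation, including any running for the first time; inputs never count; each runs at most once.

Run set: kernel.gen, model.gen, schema.gen (3 run).

Initial pass — values computed on the first demand:
  layout.gen = absv(-4) = 4
  model.gen = reverse([-8, 0]) = [0, -8]
  schema.gen = headl([0, -8]) = 0
  utils.gen = neg(-4) = 4
  probe.gen = min2(4, 4) = 4
  kernel.gen = min2(4, 0) = 0

Second demand — change propagation:
  model.gen: re-runs because tokens.txt [-8, 0]->[9, 0, 1]; new result [1, 0, 9].
  schema.gen: re-runs because model.gen [0, -8]->[1, 0, 9]; new result 1.
  kernel.gen: re-runs because schema.gen 0->1; new result 1.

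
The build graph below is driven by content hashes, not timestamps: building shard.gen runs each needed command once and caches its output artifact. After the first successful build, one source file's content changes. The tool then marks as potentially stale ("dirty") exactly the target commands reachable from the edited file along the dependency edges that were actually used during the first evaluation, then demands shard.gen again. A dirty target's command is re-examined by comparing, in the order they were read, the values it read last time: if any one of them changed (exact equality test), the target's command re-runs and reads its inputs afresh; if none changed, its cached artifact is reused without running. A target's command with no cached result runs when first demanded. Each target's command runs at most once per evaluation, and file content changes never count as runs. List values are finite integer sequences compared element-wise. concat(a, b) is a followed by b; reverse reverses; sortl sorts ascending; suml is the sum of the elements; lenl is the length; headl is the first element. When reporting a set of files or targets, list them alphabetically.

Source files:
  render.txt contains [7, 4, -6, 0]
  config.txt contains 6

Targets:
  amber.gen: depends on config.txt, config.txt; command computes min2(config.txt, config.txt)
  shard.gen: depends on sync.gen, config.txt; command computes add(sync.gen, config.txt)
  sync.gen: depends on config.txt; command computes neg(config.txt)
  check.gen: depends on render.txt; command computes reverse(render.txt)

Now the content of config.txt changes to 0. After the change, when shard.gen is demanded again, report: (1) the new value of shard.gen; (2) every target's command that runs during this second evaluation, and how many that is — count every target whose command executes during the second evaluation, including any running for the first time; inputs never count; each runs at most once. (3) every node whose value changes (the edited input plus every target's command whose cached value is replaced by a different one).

shard.gen now evaluates to 0.
Run set: shard.gen, sync.gen (2 run).
Changed values: config.txt, sync.gen.

Initial pass — values computed on the first demand:
  sync.gen = neg(6) = -6
  shard.gen = add(-6, 6) = 0

Second demand — change propagation:
  sync.gen: re-runs because config.txt 6->0; new result 0.
  shard.gen: re-runs because sync.gen -6->0; config.txt 6->0; new result 0 (unchanged).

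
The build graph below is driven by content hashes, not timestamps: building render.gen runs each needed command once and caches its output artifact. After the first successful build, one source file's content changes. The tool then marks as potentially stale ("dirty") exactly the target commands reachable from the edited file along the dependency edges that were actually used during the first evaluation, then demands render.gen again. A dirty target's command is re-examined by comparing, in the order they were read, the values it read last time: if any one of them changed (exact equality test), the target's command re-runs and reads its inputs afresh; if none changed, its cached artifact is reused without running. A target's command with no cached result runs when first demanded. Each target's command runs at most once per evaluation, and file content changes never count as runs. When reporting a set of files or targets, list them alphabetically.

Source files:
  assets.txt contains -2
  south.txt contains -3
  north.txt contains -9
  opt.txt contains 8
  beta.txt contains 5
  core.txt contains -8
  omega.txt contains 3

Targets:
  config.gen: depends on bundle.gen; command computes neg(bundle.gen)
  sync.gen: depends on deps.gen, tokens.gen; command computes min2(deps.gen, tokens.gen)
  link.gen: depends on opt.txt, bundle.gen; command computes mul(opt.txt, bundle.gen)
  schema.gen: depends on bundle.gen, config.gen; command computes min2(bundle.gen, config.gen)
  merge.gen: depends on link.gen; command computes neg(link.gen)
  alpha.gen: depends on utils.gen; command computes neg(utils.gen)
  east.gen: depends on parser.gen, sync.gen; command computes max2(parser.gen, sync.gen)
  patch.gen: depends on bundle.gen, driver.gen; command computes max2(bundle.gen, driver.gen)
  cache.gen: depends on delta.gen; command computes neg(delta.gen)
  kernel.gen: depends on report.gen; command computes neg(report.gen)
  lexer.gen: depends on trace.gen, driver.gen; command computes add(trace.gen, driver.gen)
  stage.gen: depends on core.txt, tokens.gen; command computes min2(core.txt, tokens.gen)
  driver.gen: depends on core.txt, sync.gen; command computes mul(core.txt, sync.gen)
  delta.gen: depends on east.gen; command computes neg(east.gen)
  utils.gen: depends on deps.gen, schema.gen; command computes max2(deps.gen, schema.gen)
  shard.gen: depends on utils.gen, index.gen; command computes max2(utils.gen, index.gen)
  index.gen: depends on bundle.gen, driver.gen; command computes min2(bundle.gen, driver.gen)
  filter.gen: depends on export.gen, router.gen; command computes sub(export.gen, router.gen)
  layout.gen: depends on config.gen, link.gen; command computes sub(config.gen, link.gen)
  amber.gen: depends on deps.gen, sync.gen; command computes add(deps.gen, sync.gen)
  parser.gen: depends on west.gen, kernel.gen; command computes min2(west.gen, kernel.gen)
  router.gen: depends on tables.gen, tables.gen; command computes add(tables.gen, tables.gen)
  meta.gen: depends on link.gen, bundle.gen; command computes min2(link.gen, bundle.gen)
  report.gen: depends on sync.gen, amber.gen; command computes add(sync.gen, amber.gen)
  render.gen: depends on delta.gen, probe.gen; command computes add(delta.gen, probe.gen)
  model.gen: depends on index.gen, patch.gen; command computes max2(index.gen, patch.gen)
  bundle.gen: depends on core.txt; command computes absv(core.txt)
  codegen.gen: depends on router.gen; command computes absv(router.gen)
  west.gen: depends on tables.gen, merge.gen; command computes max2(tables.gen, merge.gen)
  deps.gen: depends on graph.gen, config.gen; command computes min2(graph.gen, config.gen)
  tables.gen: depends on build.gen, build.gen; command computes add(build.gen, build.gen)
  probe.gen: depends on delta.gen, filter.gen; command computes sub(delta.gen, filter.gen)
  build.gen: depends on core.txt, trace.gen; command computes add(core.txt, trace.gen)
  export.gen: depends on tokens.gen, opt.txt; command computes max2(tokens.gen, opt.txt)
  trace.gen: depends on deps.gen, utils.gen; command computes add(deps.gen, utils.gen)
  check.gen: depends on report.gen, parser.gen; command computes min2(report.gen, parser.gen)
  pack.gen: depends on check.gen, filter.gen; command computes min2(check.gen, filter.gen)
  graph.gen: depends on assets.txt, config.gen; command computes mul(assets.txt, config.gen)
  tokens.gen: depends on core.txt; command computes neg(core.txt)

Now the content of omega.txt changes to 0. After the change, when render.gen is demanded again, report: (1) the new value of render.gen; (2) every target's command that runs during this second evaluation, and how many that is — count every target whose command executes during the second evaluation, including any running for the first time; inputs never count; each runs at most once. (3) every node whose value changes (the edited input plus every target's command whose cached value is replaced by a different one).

Initial pass — values computed on the first demand:
  bundle.gen = absv(-8) = 8
  config.gen = neg(8) = -8
  graph.gen = mul(-2, -8) = 16
  deps.gen = min2(16, -8) = -8
  link.gen = mul(8, 8) = 64
  merge.gen = neg(64) = -64
  schema.gen = min2(8, -8) = -8
  tokens.gen = neg(-8) = 8
  export.gen = max2(8, 8) = 8
  sync.gen = min2(-8, 8) = -8
  amber.gen = add(-8, -8) = -16
  report.gen = add(-8, -16) = -24
  kernel.gen = neg(-24) = 24
  utils.gen = max2(-8, -8) = -8
  trace.gen = add(-8, -8) = -16
  build.gen = add(-8, -16) = -24
  tables.gen = add(-24, -24) = -48
  router.gen = add(-48, -48) = -96
  filter.gen = sub(8, -96) = 104
  west.gen = max2(-48, -64) = -48
  parser.gen = min2(-48, 24) = -48
  east.gen = max2(-48, -8) = -8
  delta.gen = neg(-8) = 8
  probe.gen = sub(8, 104) = -96
  render.gen = add(8, -96) = -88

Second demand — change propagation:
  no demanded computation ever read omega.txt, so the edit dirties nothing and nothing runs.

The important point: nothing the output needs ever reads omega.txt, so the edit is invisible to it.

render.gen now evaluates to -88.
Run set: none (0 run).
Changed values: omega.txt.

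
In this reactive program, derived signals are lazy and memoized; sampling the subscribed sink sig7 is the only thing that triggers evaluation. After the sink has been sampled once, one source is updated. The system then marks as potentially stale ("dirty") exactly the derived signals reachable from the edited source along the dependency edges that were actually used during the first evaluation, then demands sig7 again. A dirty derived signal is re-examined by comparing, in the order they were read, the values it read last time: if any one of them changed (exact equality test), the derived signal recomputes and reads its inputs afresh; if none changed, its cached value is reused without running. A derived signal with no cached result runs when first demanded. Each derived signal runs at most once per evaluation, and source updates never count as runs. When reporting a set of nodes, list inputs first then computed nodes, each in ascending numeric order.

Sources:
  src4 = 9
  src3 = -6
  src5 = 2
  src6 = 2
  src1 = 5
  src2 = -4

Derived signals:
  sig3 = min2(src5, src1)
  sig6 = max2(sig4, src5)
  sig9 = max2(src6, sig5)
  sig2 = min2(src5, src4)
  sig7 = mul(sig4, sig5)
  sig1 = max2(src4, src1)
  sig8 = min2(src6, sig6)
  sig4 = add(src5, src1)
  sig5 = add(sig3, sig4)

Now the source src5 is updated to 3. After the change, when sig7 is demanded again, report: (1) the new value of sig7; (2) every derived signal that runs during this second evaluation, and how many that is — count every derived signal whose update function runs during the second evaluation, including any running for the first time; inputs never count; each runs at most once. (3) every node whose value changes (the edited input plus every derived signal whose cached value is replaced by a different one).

First demand of the output computes:
  sig3 = min2(2, 5) = 2
  sig4 = add(2, 5) = 7
  sig5 = add(2, 7) = 9
  sig7 = mul(7, 9) = 63

After the edit, cleaning proceeds:
  sig3: a read changed (src5 2->3) — executes, giving 3.
  sig4: a read changed (src5 2->3) — executes, giving 8.
  sig5: a read changed (sig3 2->3; sig4 7->8) — executes, giving 11.
  sig7: a read changed (sig4 7->8; sig5 9->11) — executes, giving 88.

Demanding sig7 again yields 88.
4 derived signals run: sig3, sig4, sig5, sig7.
The nodes whose values change: src5, sig3, sig4, sig5, sig7.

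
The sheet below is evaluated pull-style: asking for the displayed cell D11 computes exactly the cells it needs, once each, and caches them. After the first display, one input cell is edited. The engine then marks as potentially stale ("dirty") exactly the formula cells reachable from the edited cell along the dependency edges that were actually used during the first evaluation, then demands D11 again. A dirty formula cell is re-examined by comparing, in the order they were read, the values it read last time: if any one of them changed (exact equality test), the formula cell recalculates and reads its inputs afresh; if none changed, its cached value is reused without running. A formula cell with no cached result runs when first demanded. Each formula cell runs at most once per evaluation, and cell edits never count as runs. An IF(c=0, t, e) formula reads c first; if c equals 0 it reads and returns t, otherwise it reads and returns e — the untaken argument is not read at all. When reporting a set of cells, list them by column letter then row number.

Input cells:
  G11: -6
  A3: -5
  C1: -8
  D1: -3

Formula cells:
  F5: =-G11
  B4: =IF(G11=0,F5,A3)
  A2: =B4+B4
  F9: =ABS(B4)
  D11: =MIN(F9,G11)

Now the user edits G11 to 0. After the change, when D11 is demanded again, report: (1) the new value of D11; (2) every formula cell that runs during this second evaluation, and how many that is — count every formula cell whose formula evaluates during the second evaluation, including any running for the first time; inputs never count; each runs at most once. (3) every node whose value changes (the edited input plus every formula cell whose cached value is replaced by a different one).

First demand of the output computes:
  B4 = IF(G11=0: G11=-6 -> else branch A3) = -5
  F9 = ABS(-5) = 5
  D11 = MIN(5, -6) = -6

After the edit, cleaning proceeds:
  F5: had never run; runs now, result 0.
  B4: a read changed (G11 -6->0) — executes, giving 0.
  F9: a read changed (B4 -5->0) — executes, giving 0.
  D11: a read changed (F9 5->0; G11 -6->0) — executes, giving 0.

Note the branch switch — F5 had no cache and runs now for the first time.

Demanding D11 again yields 0.
4 formula cells run: B4, D11, F5, F9.
The nodes whose values change: B4, D11, F9, G11.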